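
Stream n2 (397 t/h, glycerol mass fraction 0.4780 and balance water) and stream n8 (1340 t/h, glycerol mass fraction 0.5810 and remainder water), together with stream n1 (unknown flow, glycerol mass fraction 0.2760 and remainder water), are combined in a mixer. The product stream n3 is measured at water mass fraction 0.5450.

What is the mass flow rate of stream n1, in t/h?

Let n1 be the unknown flow. Total out = 1737 + n1.
water balance: 768.69 + 0.724·n1 = 0.545·(1737 + n1)
(0.724 − 0.545)·n1 = 0.545×1737 − 768.69 = 177.97
n1 = 177.97 / 0.179 = 994.25 t/h

994.3 t/h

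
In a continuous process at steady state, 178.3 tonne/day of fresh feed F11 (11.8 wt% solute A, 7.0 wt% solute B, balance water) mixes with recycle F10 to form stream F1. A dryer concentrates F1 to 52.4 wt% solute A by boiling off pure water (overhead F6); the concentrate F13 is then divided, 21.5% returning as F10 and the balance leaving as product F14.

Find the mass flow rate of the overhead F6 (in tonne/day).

Overall solute A balance (none leaves overhead): solute A in fresh feed = solute A in product, i.e. 178.3×0.118 = (1−0.215)·F13·0.524.
F13 = 21.039/(0.524×0.785) = 51.148 tonne/day.
Recycle F10 = 0.215×51.148 = 10.997 tonne/day.
Combined feed F1 = 178.3 + 10.997 = 189.3 tonne/day.
Overhead F6 = F1 − F13 = 189.3 − 51.148 = 138.15 tonne/day.

138.1 tonne/day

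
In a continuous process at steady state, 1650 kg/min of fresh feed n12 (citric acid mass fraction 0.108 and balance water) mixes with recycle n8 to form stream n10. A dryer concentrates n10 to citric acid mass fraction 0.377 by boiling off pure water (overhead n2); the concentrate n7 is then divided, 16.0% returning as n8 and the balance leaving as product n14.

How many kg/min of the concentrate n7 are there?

Overall citric acid balance (none leaves overhead): citric acid in fresh feed = citric acid in product, i.e. 1650×0.108 = (1−0.160)·n7·0.377.
n7 = 178.2/(0.377×0.840) = 562.71 kg/min.

562.7 kg/min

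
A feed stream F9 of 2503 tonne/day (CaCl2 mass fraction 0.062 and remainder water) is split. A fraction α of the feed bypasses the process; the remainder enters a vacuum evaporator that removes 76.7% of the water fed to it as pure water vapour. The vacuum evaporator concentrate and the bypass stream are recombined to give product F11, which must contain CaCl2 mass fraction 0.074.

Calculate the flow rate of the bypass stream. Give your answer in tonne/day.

All 2503×0.062 = 155.19 tonne/day of CaCl2 reaches F11, so F11 = 155.19/0.074 = 2097.1 tonne/day and vapour = 405.89 tonne/day.
The evaporator receives (1−α)·2503 of feed at 0.938 water and removes 0.767 of that water:
0.767×0.938×(1−α)×2503 = 405.89
(1−α) = 405.89/1800.8 = 0.2254;  α = 0.7746.
Bypass flow = 0.7746×2503 = 1938.8 tonne/day.

1939 tonne/day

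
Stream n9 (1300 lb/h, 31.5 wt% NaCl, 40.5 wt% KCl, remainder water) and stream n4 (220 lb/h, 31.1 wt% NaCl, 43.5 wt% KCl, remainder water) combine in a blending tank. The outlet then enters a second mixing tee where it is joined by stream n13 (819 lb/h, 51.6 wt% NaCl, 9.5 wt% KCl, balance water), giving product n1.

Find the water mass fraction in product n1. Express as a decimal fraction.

0.3157

Overall, product flow = 2339 lb/h.
water in = 1300×0.280 + 220×0.254 + 819×0.389 = 738.47 lb/h.
water fraction in n1 = 0.3157.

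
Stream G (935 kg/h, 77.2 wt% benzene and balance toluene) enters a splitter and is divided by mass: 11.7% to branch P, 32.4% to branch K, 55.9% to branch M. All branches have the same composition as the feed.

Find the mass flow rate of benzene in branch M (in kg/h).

Branch M total = 0.559×935 = 522.67 kg/h.
benzene in M = 0.772×522.67 = 403.5 kg/h.

403.5 kg/h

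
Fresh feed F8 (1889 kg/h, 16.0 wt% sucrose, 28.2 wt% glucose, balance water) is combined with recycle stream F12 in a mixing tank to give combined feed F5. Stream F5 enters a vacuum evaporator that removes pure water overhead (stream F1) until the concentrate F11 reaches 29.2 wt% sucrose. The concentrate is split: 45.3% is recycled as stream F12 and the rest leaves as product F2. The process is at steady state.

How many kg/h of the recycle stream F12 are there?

857.2 kg/h

Overall sucrose balance (none leaves overhead): sucrose in fresh feed = sucrose in product, i.e. 1889×0.160 = (1−0.453)·F11·0.292.
F11 = 302.24/(0.292×0.547) = 1892.3 kg/h.
Recycle F12 = 0.453×1892.3 = 857.2 kg/h.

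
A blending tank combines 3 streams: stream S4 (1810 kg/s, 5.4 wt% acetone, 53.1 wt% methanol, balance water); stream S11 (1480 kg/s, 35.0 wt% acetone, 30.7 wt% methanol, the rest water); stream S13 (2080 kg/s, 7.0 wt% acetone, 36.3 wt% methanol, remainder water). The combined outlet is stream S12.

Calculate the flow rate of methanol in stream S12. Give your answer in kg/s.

methanol out = methanol in = 1810×0.531 + 1480×0.307 + 2080×0.363 = 2170.5 kg/s.

2171 kg/s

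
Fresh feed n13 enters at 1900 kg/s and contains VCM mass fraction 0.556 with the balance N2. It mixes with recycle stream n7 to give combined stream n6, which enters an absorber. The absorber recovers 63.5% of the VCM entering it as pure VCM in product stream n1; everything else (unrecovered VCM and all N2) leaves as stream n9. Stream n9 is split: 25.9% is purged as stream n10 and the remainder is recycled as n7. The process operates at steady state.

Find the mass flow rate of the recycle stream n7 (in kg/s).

2805 kg/s

N2 enters only via n13 and leaves only via the purge: 1900×0.444 = 0.259×(N2 in n9), and the absorber passes all N2, so N2 in n6 = N2 in n9 = 3257.1 kg/s.
VCM in n6: m_A = 1900×0.556 + (1−0.259)·(1−0.635)·m_A, so m_A = 1056.4/0.7295 = 1448 kg/s.
n9 = (1−0.635)×1448 + 3257.1 = 3785.7 kg/s.
Recycle n7 = (1−0.259)×3785.7 = 2805.2 kg/s.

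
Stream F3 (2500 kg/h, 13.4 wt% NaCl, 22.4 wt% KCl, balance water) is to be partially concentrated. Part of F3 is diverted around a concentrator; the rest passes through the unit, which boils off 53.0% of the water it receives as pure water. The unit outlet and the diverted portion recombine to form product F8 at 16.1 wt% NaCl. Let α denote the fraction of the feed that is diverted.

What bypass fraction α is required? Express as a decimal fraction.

0.507

All 2500×0.134 = 335 kg/h of NaCl reaches F8, so F8 = 335/0.161 = 2080.7 kg/h and vapour = 419.25 kg/h.
The evaporator receives (1−α)·2500 of feed at 0.642 water and removes 0.530 of that water:
0.530×0.642×(1−α)×2500 = 419.25
(1−α) = 419.25/850.65 = 0.4929;  α = 0.5071.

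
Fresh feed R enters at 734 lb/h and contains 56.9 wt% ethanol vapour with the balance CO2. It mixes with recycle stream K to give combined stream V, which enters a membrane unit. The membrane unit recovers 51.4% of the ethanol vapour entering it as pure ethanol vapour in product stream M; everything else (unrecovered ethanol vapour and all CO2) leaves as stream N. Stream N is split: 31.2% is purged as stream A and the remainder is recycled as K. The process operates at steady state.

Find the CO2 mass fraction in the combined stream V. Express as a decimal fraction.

0.618

CO2 enters only via R and leaves only via the purge: 734×0.431 = 0.312×(CO2 in N), and the membrane unit passes all CO2, so CO2 in V = CO2 in N = 1014 lb/h.
ethanol vapour in V: m_A = 734×0.569 + (1−0.312)·(1−0.514)·m_A, so m_A = 417.65/0.6656 = 627.44 lb/h.
V = 627.44 + 1014 = 1641.4 lb/h.
CO2 fraction in V = 1014/1641.4 = 0.618.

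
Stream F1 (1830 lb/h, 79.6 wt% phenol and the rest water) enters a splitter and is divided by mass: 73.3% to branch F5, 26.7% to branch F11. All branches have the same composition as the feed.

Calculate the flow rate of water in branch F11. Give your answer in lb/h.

Branch F11 total = 0.267×1830 = 488.61 lb/h.
water in F11 = 0.204×488.61 = 99.676 lb/h.

99.68 lb/h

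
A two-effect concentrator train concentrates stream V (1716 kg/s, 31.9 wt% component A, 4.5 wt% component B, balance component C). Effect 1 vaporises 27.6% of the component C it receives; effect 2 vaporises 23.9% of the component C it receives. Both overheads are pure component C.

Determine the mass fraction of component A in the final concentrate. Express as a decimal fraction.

component C in feed = 1716×0.636 = 1091.4 kg/s.
After stage 1: component C left = (1−0.276)×1091.4 = 790.16; stream total = 1414.8 kg/s.
After stage 2: component C left = (1−0.239)×790.16 = 601.31; final concentrate = 1225.9 kg/s.
component A fraction = 547.4/1225.9 = 0.447.

0.447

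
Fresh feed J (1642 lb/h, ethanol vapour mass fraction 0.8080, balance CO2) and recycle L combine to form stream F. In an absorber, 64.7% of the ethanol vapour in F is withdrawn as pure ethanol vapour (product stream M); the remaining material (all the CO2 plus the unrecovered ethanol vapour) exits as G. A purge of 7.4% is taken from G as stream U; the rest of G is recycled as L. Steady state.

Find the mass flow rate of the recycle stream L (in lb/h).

4589 lb/h

CO2 enters only via J and leaves only via the purge: 1642×0.192 = 0.074×(CO2 in G), and the absorber passes all CO2, so CO2 in F = CO2 in G = 4260.3 lb/h.
ethanol vapour in F: m_A = 1642×0.808 + (1−0.074)·(1−0.647)·m_A, so m_A = 1326.7/0.6731 = 1971 lb/h.
G = (1−0.647)×1971 + 4260.3 = 4956.1 lb/h.
Recycle L = (1−0.074)×4956.1 = 4589.3 lb/h.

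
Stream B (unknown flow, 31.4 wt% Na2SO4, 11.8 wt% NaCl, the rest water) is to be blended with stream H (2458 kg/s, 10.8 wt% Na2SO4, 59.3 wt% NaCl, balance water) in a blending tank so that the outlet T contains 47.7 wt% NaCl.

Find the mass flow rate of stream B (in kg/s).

Let B be the unknown flow. Total out = 2458 + B.
NaCl balance: 1457.6 + 0.118·B = 0.477·(2458 + B)
(0.118 − 0.477)·B = 0.477×2458 − 1457.6 = -285.13
B = -285.13 / -0.359 = 794.23 kg/s

794.2 kg/s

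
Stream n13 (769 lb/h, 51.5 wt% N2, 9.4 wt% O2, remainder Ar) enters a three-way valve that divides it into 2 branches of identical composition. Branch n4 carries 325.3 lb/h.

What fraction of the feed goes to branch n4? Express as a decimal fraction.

0.423

Fraction to n4 = 325.3/769 = 0.4230.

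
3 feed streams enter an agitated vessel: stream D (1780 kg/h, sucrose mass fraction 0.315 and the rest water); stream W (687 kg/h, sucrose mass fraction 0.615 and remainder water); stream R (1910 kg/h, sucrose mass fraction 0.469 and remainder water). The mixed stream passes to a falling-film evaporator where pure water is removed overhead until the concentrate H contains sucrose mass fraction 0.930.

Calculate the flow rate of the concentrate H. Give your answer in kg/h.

sucrose entering = 1780×0.315 + 687×0.615 + 1910×0.469 = 1879 kg/h.
All sucrose reports to H, so H = 1879/0.930 = 2020.4 kg/h.

2020 kg/h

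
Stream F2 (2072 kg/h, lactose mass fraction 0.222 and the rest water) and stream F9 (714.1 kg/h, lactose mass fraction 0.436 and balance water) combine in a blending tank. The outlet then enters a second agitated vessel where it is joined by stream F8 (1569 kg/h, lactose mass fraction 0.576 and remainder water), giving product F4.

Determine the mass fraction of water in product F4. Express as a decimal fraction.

0.615

Overall, product flow = 4355.1 kg/h.
water in = 2072×0.778 + 714.1×0.564 + 1569×0.424 = 2680 kg/h.
water fraction in F4 = 0.615.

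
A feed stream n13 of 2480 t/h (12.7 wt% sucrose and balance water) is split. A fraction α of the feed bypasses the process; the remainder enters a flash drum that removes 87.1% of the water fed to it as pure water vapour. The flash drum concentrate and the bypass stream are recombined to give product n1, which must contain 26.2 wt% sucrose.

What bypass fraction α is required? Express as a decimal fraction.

0.322

All 2480×0.127 = 314.96 t/h of sucrose reaches n1, so n1 = 314.96/0.262 = 1202.1 t/h and vapour = 1277.9 t/h.
The evaporator receives (1−α)·2480 of feed at 0.873 water and removes 0.871 of that water:
0.871×0.873×(1−α)×2480 = 1277.9
(1−α) = 1277.9/1885.7 = 0.6776;  α = 0.3224.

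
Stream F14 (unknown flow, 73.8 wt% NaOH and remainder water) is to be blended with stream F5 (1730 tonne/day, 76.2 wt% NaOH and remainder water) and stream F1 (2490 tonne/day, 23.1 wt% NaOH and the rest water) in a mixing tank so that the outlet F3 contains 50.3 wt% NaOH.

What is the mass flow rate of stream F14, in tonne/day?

975.4 tonne/day

Let F14 be the unknown flow. Total out = 4220 + F14.
NaOH balance: 1893.5 + 0.738·F14 = 0.503·(4220 + F14)
(0.738 − 0.503)·F14 = 0.503×4220 − 1893.5 = 229.21
F14 = 229.21 / 0.235 = 975.36 tonne/day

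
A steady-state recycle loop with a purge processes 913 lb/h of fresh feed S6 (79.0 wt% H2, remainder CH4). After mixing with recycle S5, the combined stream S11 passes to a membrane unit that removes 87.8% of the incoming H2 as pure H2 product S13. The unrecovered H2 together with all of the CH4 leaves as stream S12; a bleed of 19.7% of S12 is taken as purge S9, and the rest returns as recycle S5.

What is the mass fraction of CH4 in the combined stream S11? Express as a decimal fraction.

CH4 enters only via S6 and leaves only via the purge: 913×0.210 = 0.197×(CH4 in S12), and the membrane unit passes all CH4, so CH4 in S11 = CH4 in S12 = 973.25 lb/h.
H2 in S11: m_A = 913×0.790 + (1−0.197)·(1−0.878)·m_A, so m_A = 721.27/0.9020 = 799.6 lb/h.
S11 = 799.6 + 973.25 = 1772.9 lb/h.
CH4 fraction in S11 = 973.25/1772.9 = 0.549.

0.549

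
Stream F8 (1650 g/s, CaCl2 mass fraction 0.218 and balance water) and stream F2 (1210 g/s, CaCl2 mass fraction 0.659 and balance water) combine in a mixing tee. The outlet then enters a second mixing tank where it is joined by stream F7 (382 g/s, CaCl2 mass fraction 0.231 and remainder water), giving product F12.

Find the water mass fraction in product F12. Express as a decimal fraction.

0.616

Overall, product flow = 3242 g/s.
water in = 1650×0.782 + 1210×0.341 + 382×0.769 = 1996.7 g/s.
water fraction in F12 = 0.616.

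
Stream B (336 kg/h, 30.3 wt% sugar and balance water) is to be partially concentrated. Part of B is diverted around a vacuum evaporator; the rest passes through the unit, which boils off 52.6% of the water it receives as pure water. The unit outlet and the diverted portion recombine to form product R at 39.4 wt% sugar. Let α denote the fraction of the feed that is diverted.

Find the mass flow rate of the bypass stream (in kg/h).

124.3 kg/h

All 336×0.303 = 101.81 kg/h of sugar reaches R, so R = 101.81/0.394 = 258.4 kg/h and vapour = 77.604 kg/h.
The evaporator receives (1−α)·336 of feed at 0.697 water and removes 0.526 of that water:
0.526×0.697×(1−α)×336 = 77.604
(1−α) = 77.604/123.18 = 0.6300;  α = 0.3700.
Bypass flow = 0.3700×336 = 124.33 kg/h.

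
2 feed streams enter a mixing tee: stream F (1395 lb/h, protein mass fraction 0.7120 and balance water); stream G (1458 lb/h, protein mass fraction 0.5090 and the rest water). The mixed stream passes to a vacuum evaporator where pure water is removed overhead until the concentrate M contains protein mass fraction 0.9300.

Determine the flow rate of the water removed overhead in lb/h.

987 lb/h

protein entering = 1395×0.712 + 1458×0.509 = 1735.4 lb/h.
All protein reports to M, so M = 1735.4/0.930 = 1866 lb/h.
Total feed = 2853 lb/h; overhead = 2853 − 1866 = 987.02 lb/h.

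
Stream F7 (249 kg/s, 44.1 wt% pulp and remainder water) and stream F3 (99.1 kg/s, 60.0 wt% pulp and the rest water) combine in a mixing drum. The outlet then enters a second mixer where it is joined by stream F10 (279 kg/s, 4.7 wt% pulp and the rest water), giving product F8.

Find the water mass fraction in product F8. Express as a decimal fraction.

0.709

Overall, product flow = 627.1 kg/s.
water in = 249×0.559 + 99.1×0.400 + 279×0.953 = 444.72 kg/s.
water fraction in F8 = 0.709.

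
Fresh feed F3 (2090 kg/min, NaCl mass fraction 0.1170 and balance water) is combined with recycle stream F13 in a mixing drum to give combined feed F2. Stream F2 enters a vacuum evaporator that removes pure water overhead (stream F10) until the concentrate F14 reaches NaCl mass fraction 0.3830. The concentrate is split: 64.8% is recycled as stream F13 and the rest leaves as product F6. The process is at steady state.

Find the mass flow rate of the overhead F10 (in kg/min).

1452 kg/min

Overall NaCl balance (none leaves overhead): NaCl in fresh feed = NaCl in product, i.e. 2090×0.117 = (1−0.648)·F14·0.383.
F14 = 244.53/(0.383×0.352) = 1813.8 kg/min.
Recycle F13 = 0.648×1813.8 = 1175.3 kg/min.
Combined feed F2 = 2090 + 1175.3 = 3265.3 kg/min.
Overhead F10 = F2 − F14 = 3265.3 − 1813.8 = 1451.5 kg/min.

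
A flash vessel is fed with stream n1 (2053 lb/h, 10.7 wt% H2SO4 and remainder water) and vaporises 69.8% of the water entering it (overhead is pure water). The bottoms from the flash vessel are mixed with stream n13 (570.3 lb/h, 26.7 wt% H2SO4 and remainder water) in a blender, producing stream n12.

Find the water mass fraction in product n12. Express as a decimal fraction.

Vapour removed = 0.698×0.893×2053 = 1279.7 lb/h; concentrate = 773.34 lb/h.
water reaching the mixer = 553.67 (from concentrate) + 570.3×0.733 = 971.7 lb/h.
Product flow = 773.34 + 570.3 = 1343.6 lb/h; water fraction = 0.7232.

0.7232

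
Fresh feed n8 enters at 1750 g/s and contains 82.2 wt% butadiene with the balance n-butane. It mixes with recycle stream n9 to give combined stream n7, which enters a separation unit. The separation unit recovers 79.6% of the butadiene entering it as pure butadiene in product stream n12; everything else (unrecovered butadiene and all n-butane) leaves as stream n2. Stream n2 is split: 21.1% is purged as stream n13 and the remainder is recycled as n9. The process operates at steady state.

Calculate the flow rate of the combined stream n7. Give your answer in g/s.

3191 g/s

n-butane enters only via n8 and leaves only via the purge: 1750×0.178 = 0.211×(n-butane in n2), and the separation unit passes all n-butane, so n-butane in n7 = n-butane in n2 = 1476.3 g/s.
butadiene in n7: m_A = 1750×0.822 + (1−0.211)·(1−0.796)·m_A, so m_A = 1438.5/0.8390 = 1714.5 g/s.
n7 = 1714.5 + 1476.3 = 3190.8 g/s.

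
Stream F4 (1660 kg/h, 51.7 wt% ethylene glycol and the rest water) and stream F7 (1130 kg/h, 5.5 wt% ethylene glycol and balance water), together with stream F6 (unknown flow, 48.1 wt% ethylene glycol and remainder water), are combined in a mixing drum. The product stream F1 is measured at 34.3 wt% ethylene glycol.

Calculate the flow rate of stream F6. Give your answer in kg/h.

265.2 kg/h

Let F6 be the unknown flow. Total out = 2790 + F6.
ethylene glycol balance: 920.37 + 0.481·F6 = 0.343·(2790 + F6)
(0.481 − 0.343)·F6 = 0.343×2790 − 920.37 = 36.6
F6 = 36.6 / 0.138 = 265.22 kg/h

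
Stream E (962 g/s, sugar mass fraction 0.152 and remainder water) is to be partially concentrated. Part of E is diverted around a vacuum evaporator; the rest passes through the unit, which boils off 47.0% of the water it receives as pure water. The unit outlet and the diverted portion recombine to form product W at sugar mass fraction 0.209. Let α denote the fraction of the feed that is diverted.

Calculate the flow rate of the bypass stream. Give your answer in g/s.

303.7 g/s

All 962×0.152 = 146.22 g/s of sugar reaches W, so W = 146.22/0.209 = 699.64 g/s and vapour = 262.36 g/s.
The evaporator receives (1−α)·962 of feed at 0.848 water and removes 0.470 of that water:
0.470×0.848×(1−α)×962 = 262.36
(1−α) = 262.36/383.41 = 0.6843;  α = 0.3157.
Bypass flow = 0.3157×962 = 303.72 g/s.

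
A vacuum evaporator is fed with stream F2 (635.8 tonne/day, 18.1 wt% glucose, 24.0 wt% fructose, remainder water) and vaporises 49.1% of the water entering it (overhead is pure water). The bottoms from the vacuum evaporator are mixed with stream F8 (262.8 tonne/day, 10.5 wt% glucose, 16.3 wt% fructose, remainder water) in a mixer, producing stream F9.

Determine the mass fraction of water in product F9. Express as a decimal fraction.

0.529

Vapour removed = 0.491×0.579×635.8 = 180.75 tonne/day; concentrate = 455.05 tonne/day.
water reaching the mixer = 187.38 (from concentrate) + 262.8×0.732 = 379.75 tonne/day.
Product flow = 455.05 + 262.8 = 717.85 tonne/day; water fraction = 0.529.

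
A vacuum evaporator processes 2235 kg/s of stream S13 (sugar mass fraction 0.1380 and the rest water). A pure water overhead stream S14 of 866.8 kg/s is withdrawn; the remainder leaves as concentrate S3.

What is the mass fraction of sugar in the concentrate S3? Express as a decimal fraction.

sugar is not removed: 2235×0.138 = 308.43 kg/s of sugar enters S3.
Concentrate = 2235 − 866.8 = 1368.2 kg/s.
Mass fraction = 308.43/1368.2 = 0.2254.

0.2254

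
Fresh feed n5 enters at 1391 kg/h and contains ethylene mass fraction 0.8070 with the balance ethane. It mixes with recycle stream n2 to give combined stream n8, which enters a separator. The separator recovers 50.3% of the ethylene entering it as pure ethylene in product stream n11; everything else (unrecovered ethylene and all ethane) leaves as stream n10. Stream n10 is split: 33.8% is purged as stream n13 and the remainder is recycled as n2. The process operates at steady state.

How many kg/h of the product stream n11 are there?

841.5 kg/h

ethylene in n8: m_A = 1391×0.807 + (1−0.338)·(1−0.503)·m_A, so m_A = 1122.5/0.6710 = 1673 kg/h.
Product n11 = 0.503×1673 = 841.5 kg/h.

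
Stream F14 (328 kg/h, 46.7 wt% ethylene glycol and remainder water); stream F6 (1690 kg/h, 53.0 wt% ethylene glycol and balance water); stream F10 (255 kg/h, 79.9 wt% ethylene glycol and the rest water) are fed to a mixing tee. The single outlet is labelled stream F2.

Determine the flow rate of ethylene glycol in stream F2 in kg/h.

1253 kg/h

ethylene glycol out = ethylene glycol in = 328×0.467 + 1690×0.530 + 255×0.799 = 1252.6 kg/h.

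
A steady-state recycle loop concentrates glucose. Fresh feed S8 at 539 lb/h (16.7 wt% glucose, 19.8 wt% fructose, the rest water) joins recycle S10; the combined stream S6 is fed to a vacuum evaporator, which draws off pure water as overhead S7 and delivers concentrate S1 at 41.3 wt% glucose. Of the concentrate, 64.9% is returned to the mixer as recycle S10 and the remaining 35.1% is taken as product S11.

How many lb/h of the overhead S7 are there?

Overall glucose balance (none leaves overhead): glucose in fresh feed = glucose in product, i.e. 539×0.167 = (1−0.649)·S1·0.413.
S1 = 90.013/(0.413×0.351) = 620.94 lb/h.
Recycle S10 = 0.649×620.94 = 402.99 lb/h.
Combined feed S6 = 539 + 402.99 = 941.99 lb/h.
Overhead S7 = S6 − S1 = 941.99 − 620.94 = 321.05 lb/h.

321.1 lb/h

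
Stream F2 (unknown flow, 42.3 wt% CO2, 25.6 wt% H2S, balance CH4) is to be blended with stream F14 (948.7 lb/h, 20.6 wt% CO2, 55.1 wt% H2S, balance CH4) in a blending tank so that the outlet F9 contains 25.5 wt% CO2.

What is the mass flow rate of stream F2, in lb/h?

276.7 lb/h

Let F2 be the unknown flow. Total out = 948.7 + F2.
CO2 balance: 195.43 + 0.423·F2 = 0.255·(948.7 + F2)
(0.423 − 0.255)·F2 = 0.255×948.7 − 195.43 = 46.486
F2 = 46.486 / 0.168 = 276.7 lb/h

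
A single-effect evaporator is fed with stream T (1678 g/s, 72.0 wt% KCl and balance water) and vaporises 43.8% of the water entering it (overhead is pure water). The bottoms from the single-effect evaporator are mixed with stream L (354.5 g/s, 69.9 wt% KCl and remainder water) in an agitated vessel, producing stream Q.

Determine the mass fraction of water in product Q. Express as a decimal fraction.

Vapour removed = 0.438×0.280×1678 = 205.79 g/s; concentrate = 1472.2 g/s.
water reaching the mixer = 264.05 (from concentrate) + 354.5×0.301 = 370.75 g/s.
Product flow = 1472.2 + 354.5 = 1826.7 g/s; water fraction = 0.2030.

0.2030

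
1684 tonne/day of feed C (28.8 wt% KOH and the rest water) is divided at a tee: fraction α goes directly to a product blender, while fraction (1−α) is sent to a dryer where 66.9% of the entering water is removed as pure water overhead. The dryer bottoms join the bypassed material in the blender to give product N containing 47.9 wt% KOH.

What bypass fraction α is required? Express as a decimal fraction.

All 1684×0.288 = 484.99 tonne/day of KOH reaches N, so N = 484.99/0.479 = 1012.5 tonne/day and vapour = 671.49 tonne/day.
The evaporator receives (1−α)·1684 of feed at 0.712 water and removes 0.669 of that water:
0.669×0.712×(1−α)×1684 = 671.49
(1−α) = 671.49/802.14 = 0.8371;  α = 0.1629.

0.163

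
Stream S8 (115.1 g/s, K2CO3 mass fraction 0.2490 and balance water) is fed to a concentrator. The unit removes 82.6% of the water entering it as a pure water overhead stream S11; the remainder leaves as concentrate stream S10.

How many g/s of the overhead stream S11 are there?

71.4 g/s

water entering = 115.1×0.751 = 86.44 g/s; overhead removed = 0.826×86.44 = 71.4 g/s.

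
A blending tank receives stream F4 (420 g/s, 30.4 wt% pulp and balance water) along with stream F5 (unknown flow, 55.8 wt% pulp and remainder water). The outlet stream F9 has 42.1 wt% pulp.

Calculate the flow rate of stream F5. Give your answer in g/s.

358.7 g/s

Let F5 be the unknown flow. Total out = 420 + F5.
pulp balance: 127.68 + 0.558·F5 = 0.421·(420 + F5)
(0.558 − 0.421)·F5 = 0.421×420 − 127.68 = 49.14
F5 = 49.14 / 0.137 = 358.69 g/s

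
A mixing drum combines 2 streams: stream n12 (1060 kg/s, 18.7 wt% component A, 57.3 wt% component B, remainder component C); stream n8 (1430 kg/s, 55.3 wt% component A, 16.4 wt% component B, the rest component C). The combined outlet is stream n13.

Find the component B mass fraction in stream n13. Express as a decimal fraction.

Total flow out = 1060 + 1430 = 2490 kg/s.
component B in = 1060×0.573 + 1430×0.164 = 841.9 kg/s.
component B mass fraction in n13 = 841.9/2490 = 0.338.

0.338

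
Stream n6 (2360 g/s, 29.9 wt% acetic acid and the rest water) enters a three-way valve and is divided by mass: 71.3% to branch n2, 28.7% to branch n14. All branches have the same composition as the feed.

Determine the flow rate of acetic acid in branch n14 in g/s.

202.5 g/s

Branch n14 total = 0.287×2360 = 677.32 g/s.
acetic acid in n14 = 0.299×677.32 = 202.52 g/s.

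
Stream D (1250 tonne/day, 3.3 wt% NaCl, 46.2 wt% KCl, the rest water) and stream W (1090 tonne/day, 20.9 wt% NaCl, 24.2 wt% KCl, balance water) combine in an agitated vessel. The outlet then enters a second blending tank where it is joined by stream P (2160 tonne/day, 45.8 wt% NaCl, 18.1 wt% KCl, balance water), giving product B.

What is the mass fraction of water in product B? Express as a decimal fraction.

0.447

Overall, product flow = 4500 tonne/day.
water in = 1250×0.505 + 1090×0.549 + 2160×0.361 = 2009.4 tonne/day.
water fraction in B = 0.447.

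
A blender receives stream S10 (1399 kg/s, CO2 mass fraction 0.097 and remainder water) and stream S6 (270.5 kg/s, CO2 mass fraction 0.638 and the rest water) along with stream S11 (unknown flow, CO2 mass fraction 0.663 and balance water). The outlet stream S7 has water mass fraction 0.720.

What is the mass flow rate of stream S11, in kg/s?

Let S11 be the unknown flow. Total out = 1669.5 + S11.
water balance: 1361.2 + 0.337·S11 = 0.720·(1669.5 + S11)
(0.337 − 0.720)·S11 = 0.720×1669.5 − 1361.2 = -159.18
S11 = -159.18 / -0.383 = 415.61 kg/s

415.6 kg/s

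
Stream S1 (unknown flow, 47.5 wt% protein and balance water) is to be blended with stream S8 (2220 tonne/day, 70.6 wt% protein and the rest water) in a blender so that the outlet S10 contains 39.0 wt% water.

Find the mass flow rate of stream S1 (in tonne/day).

1579 tonne/day

Let S1 be the unknown flow. Total out = 2220 + S1.
water balance: 652.68 + 0.525·S1 = 0.390·(2220 + S1)
(0.525 − 0.390)·S1 = 0.390×2220 − 652.68 = 213.12
S1 = 213.12 / 0.135 = 1578.7 tonne/day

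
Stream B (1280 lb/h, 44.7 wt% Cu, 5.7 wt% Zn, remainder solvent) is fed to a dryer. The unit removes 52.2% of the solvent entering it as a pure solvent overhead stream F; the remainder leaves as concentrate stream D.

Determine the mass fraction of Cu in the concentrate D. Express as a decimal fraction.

Cu is not removed: 1280×0.447 = 572.16 lb/h of Cu enters D.
solvent entering = 1280×0.496 = 634.88 lb/h; overhead removed = 0.522×634.88 = 331.41 lb/h.
Concentrate = 1280 − 331.41 = 948.59 lb/h.
Mass fraction = 572.16/948.59 = 0.6032.

0.6032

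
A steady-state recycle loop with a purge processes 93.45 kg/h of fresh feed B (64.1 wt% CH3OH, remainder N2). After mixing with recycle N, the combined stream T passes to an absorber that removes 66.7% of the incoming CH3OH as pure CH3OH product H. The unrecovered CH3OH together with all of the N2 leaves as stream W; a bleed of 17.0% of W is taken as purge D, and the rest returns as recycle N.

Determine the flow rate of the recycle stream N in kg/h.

186.7 kg/h

N2 enters only via B and leaves only via the purge: 93.45×0.359 = 0.170×(N2 in W), and the absorber passes all N2, so N2 in T = N2 in W = 197.34 kg/h.
CH3OH in T: m_A = 93.45×0.641 + (1−0.170)·(1−0.667)·m_A, so m_A = 59.901/0.7236 = 82.781 kg/h.
W = (1−0.667)×82.781 + 197.34 = 224.91 kg/h.
Recycle N = (1−0.170)×224.91 = 186.68 kg/h.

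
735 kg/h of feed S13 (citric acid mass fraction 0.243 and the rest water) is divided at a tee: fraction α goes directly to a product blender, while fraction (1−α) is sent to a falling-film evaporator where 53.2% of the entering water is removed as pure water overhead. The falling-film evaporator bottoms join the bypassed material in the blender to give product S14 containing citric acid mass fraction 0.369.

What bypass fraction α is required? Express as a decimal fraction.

0.152

All 735×0.243 = 178.6 kg/h of citric acid reaches S14, so S14 = 178.6/0.369 = 484.02 kg/h and vapour = 250.98 kg/h.
The evaporator receives (1−α)·735 of feed at 0.757 water and removes 0.532 of that water:
0.532×0.757×(1−α)×735 = 250.98
(1−α) = 250.98/296 = 0.8479;  α = 0.1521.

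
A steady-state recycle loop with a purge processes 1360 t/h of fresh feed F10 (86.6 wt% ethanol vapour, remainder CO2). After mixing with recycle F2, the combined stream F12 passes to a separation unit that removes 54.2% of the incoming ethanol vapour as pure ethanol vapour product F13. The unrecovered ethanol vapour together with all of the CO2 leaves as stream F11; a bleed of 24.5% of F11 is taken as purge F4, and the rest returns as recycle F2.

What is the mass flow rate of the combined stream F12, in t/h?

CO2 enters only via F10 and leaves only via the purge: 1360×0.134 = 0.245×(CO2 in F11), and the separation unit passes all CO2, so CO2 in F12 = CO2 in F11 = 743.84 t/h.
ethanol vapour in F12: m_A = 1360×0.866 + (1−0.245)·(1−0.542)·m_A, so m_A = 1177.8/0.6542 = 1800.3 t/h.
F12 = 1800.3 + 743.84 = 2544.1 t/h.

2544 t/h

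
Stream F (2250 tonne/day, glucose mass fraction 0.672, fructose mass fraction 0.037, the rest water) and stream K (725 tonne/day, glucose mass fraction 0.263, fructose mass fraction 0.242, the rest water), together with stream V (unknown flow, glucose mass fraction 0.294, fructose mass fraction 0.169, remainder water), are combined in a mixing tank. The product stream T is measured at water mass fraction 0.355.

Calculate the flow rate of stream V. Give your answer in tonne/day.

Let V be the unknown flow. Total out = 2975 + V.
water balance: 1013.6 + 0.537·V = 0.355·(2975 + V)
(0.537 − 0.355)·V = 0.355×2975 − 1013.6 = 42.5
V = 42.5 / 0.182 = 233.52 tonne/day

233.5 tonne/day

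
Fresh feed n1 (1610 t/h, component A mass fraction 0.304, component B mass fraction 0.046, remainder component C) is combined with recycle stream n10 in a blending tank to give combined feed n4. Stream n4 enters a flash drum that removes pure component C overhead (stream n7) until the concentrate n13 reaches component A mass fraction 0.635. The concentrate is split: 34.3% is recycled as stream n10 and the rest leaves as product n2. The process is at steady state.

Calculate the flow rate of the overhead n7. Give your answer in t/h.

Overall component A balance (none leaves overhead): component A in fresh feed = component A in product, i.e. 1610×0.304 = (1−0.343)·n13·0.635.
n13 = 489.44/(0.635×0.657) = 1173.2 t/h.
Recycle n10 = 0.343×1173.2 = 402.4 t/h.
Combined feed n4 = 1610 + 402.4 = 2012.4 t/h.
Overhead n7 = n4 − n13 = 2012.4 − 1173.2 = 839.23 t/h.

839.2 t/h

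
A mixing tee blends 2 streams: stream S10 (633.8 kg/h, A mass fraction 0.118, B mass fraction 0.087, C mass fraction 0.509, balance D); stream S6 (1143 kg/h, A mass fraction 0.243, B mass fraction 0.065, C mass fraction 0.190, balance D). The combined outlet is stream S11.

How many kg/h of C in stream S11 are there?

539.8 kg/h

C out = C in = 633.8×0.509 + 1143×0.190 = 539.77 kg/h.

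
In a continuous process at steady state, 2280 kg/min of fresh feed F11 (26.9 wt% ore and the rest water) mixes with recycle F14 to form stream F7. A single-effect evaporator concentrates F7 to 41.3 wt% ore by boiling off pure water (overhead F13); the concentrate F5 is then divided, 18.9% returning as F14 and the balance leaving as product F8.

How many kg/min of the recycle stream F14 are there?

Overall ore balance (none leaves overhead): ore in fresh feed = ore in product, i.e. 2280×0.269 = (1−0.189)·F5·0.413.
F5 = 613.32/(0.413×0.811) = 1831.1 kg/min.
Recycle F14 = 0.189×1831.1 = 346.08 kg/min.

346.1 kg/min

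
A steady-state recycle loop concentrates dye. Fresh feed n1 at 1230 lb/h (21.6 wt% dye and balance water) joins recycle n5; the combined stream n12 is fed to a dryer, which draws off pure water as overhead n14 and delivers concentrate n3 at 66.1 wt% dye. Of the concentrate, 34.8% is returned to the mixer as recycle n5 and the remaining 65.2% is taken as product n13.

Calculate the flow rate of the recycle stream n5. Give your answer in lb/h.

214.5 lb/h

Overall dye balance (none leaves overhead): dye in fresh feed = dye in product, i.e. 1230×0.216 = (1−0.348)·n3·0.661.
n3 = 265.68/(0.661×0.652) = 616.47 lb/h.
Recycle n5 = 0.348×616.47 = 214.53 lb/h.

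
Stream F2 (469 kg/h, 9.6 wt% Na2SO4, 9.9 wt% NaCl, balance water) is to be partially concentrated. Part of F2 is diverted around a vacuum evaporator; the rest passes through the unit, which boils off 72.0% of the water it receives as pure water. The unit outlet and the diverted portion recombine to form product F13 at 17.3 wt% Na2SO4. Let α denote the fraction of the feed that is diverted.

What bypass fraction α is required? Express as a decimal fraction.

All 469×0.096 = 45.024 kg/h of Na2SO4 reaches F13, so F13 = 45.024/0.173 = 260.25 kg/h and vapour = 208.75 kg/h.
The evaporator receives (1−α)·469 of feed at 0.805 water and removes 0.720 of that water:
0.720×0.805×(1−α)×469 = 208.75
(1−α) = 208.75/271.83 = 0.7679;  α = 0.2321.

0.232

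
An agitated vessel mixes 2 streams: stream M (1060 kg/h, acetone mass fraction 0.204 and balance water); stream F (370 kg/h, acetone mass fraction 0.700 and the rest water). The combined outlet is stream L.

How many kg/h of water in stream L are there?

water out = water in = 1060×0.796 + 370×0.300 = 954.76 kg/h.

954.8 kg/h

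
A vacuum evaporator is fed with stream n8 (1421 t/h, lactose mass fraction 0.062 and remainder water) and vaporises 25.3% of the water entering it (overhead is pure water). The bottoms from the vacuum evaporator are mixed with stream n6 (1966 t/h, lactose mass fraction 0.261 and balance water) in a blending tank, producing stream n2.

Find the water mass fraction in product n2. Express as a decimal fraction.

Vapour removed = 0.253×0.938×1421 = 337.22 t/h; concentrate = 1083.8 t/h.
water reaching the mixer = 995.67 (from concentrate) + 1966×0.739 = 2448.5 t/h.
Product flow = 1083.8 + 1966 = 3049.8 t/h; water fraction = 0.803.

0.803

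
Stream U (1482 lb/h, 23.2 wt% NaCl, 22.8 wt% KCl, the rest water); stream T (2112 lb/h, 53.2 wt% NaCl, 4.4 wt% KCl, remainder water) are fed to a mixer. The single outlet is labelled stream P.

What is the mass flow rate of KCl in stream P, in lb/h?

430.8 lb/h

KCl out = KCl in = 1482×0.228 + 2112×0.044 = 430.82 lb/h.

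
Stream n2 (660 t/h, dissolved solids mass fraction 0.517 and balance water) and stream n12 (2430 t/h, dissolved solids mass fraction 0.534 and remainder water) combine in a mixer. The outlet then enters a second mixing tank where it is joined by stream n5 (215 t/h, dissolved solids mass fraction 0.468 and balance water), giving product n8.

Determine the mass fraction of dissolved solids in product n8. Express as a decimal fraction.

Overall, product flow = 3305 t/h.
dissolved solids in = 660×0.517 + 2430×0.534 + 215×0.468 = 1739.5 t/h.
dissolved solids fraction in n8 = 0.526.

0.526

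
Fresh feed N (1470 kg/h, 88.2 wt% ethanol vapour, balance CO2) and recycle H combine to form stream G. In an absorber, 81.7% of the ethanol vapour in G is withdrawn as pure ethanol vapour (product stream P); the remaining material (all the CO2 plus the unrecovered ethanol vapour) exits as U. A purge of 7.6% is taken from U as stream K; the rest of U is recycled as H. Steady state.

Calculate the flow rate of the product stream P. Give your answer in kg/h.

1275 kg/h

ethanol vapour in G: m_A = 1470×0.882 + (1−0.076)·(1−0.817)·m_A, so m_A = 1296.5/0.8309 = 1560.4 kg/h.
Product P = 0.817×1560.4 = 1274.8 kg/h.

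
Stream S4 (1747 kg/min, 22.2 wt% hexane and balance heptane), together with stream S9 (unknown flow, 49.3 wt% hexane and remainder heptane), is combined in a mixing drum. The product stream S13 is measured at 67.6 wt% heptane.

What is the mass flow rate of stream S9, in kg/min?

Let S9 be the unknown flow. Total out = 1747 + S9.
heptane balance: 1359.2 + 0.507·S9 = 0.676·(1747 + S9)
(0.507 − 0.676)·S9 = 0.676×1747 − 1359.2 = -178.19
S9 = -178.19 / -0.169 = 1054.4 kg/min

1054 kg/min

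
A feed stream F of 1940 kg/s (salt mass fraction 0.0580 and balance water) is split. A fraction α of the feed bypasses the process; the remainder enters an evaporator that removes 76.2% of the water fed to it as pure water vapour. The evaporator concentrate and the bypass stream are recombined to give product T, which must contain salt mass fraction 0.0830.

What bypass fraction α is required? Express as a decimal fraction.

0.580

All 1940×0.058 = 112.52 kg/s of salt reaches T, so T = 112.52/0.083 = 1355.7 kg/s and vapour = 584.34 kg/s.
The evaporator receives (1−α)·1940 of feed at 0.942 water and removes 0.762 of that water:
0.762×0.942×(1−α)×1940 = 584.34
(1−α) = 584.34/1392.5 = 0.4196;  α = 0.5804.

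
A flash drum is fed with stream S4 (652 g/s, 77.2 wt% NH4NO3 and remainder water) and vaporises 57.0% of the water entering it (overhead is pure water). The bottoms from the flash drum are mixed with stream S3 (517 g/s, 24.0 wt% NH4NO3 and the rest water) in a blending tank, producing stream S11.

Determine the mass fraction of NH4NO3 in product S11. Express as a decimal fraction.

0.579

Vapour removed = 0.570×0.228×652 = 84.734 g/s; concentrate = 567.27 g/s.
NH4NO3 reaching the mixer = 503.34 (from concentrate) + 517×0.240 = 627.42 g/s.
Product flow = 567.27 + 517 = 1084.3 g/s; NH4NO3 fraction = 0.579.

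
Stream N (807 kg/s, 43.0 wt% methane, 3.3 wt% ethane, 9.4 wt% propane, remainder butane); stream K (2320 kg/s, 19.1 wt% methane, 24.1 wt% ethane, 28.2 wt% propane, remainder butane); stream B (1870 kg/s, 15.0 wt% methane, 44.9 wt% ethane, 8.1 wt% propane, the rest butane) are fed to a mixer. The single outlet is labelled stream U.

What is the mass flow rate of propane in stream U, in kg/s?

propane out = propane in = 807×0.094 + 2320×0.282 + 1870×0.081 = 881.57 kg/s.

881.6 kg/s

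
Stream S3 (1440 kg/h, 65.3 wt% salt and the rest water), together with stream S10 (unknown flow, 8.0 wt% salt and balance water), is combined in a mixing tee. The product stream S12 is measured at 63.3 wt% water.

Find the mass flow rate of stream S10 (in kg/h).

1435 kg/h

Let S10 be the unknown flow. Total out = 1440 + S10.
water balance: 499.68 + 0.920·S10 = 0.633·(1440 + S10)
(0.920 − 0.633)·S10 = 0.633×1440 − 499.68 = 411.84
S10 = 411.84 / 0.287 = 1435 kg/h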